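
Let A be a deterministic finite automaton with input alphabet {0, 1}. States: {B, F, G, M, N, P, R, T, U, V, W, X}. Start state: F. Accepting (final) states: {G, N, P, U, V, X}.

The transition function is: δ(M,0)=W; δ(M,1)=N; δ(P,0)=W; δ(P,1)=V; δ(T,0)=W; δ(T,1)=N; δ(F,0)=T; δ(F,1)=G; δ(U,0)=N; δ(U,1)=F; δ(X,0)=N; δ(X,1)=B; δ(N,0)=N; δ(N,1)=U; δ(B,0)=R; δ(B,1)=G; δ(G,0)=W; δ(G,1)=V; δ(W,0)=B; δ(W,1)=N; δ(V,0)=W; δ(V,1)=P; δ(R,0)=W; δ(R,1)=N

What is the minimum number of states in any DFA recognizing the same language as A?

6

First remove the unreachable states {M,X}; 10 states remain.
Initial partition by acceptance: {G,N,P,U,V} | {B,F,R,T,W}.
On input 0, block {G,N,P,U,V} splits into {G,P,V} and {N,U}.
Split {B,F,R,T,W} by δ(·,1) → {R,T,W} and {B,F}.
Refine {R,T,W} on symbol 0: members go to different blocks, giving {R,T} and {W}.
Split {N,U} by δ(·,1) → {U} and {N}.
The partition is now stable with 6 blocks: {G,P,V} | {R,T} | {U} | {B,F} | {W} | {N}.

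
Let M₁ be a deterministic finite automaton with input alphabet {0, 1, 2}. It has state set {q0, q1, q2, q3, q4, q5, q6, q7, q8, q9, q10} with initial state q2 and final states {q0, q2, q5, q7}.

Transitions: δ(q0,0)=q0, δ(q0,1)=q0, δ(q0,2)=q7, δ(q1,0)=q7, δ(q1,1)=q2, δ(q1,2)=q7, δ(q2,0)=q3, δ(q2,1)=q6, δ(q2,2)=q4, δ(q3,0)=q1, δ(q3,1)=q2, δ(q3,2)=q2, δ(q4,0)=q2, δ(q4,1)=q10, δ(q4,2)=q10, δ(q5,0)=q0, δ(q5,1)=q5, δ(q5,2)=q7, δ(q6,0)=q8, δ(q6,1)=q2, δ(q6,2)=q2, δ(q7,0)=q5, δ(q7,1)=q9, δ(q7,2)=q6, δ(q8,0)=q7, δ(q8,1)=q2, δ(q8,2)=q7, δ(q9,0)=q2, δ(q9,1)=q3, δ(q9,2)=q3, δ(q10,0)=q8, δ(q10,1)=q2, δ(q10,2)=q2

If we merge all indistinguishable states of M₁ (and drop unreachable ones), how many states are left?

6

Every state is reachable, so we keep all 11.
Initial partition by acceptance: {q0,q2,q5,q7} | {q1,q3,q4,q6,q8,q9,q10}.
Refine {q0,q2,q5,q7} on symbol 0: members go to different blocks, giving {q0,q5,q7} and {q2}.
On input 1, block {q0,q5,q7} splits into {q0,q5} and {q7}.
Refine {q1,q3,q4,q6,q8,q9,q10} on symbol 0: members go to different blocks, giving {q3,q6,q10} and {q1,q8} and {q4,q9}.
Stable partition: {q0,q5} | {q3,q6,q10} | {q2} | {q7} | {q1,q8} | {q4,q9} — 6 equivalence classes.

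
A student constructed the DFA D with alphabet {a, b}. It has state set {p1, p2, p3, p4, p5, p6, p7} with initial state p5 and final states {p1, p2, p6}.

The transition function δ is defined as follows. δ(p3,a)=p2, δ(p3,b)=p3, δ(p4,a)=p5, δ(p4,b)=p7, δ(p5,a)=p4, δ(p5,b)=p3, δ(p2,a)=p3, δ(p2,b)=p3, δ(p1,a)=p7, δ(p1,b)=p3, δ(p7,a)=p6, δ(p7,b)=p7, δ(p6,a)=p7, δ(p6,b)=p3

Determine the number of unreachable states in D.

Starting at p5 and following transitions, the reachable set is {p2, p3, p4, p5, p6, p7}. That leaves p1 unreachable — 1 in total.

1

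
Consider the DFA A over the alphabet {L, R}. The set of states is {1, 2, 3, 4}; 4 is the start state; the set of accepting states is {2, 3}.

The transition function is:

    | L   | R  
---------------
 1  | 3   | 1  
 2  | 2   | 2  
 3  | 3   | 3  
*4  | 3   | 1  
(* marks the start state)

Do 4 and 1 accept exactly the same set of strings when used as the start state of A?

Yes

First remove the unreachable states {2}; 3 states remain.
P0 = {3} | {1,4}.
The partition is now stable with 2 blocks: {3} | {1,4}.
4 and 1 lie in the same block of the stable partition, so they are equivalent — no string distinguishes them.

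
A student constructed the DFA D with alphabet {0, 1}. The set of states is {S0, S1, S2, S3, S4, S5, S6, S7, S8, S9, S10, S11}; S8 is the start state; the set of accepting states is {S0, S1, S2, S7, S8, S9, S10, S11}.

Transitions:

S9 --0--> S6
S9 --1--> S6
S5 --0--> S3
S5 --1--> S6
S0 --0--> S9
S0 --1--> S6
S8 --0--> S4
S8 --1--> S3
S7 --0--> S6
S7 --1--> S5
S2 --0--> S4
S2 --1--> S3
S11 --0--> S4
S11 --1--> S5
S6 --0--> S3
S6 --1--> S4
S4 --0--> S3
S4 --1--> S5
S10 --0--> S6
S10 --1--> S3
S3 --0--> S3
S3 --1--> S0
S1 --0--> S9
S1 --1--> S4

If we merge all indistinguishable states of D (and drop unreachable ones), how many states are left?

5

First remove the unreachable states {S1,S2,S7,S10,S11}; 7 states remain.
Initial partition by acceptance: {S0,S8,S9} | {S3,S4,S5,S6}.
On input 0, block {S0,S8,S9} splits into {S8,S9} and {S0}.
Split {S3,S4,S5,S6} by δ(·,1) → {S4,S5,S6} and {S3}.
On input 1, block {S8,S9} splits into {S8} and {S9}.
Stable partition: {S8} | {S4,S5,S6} | {S0} | {S3} | {S9} — 5 equivalence classes.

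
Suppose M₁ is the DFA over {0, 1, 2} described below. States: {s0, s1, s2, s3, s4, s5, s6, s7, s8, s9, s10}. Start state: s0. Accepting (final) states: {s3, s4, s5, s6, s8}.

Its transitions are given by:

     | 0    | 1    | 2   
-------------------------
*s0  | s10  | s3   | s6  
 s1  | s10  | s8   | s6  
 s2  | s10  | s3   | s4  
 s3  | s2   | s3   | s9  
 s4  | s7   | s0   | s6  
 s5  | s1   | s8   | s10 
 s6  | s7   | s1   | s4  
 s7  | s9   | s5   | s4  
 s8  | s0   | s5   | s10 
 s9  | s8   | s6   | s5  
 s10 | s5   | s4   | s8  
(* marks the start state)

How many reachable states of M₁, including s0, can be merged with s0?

4

All states are reachable from the start state.
Start with accepting vs non-accepting: {s3,s4,s5,s6,s8} | {s0,s1,s2,s7,s9,s10}.
On input 1, block {s3,s4,s5,s6,s8} splits into {s3,s5,s8} and {s4,s6}.
Refine {s0,s1,s2,s7,s9,s10} on symbol 0: members go to different blocks, giving {s0,s1,s2,s7} and {s9,s10}.
The partition is now stable with 4 blocks: {s3,s5,s8} | {s0,s1,s2,s7} | {s4,s6} | {s9,s10}.
State s0 belongs to the block {s0,s1,s2,s7}, which has 4 states.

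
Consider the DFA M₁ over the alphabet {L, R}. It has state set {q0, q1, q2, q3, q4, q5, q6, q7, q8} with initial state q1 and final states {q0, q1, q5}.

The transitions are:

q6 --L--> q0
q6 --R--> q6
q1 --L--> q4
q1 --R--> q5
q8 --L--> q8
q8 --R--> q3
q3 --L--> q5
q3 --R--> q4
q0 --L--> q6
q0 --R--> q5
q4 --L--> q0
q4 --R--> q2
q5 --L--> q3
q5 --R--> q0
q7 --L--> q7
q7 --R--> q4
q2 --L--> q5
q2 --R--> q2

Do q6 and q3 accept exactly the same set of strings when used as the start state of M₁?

Yes

States {q7,q8} cannot be reached from the start state, so discard them.
Start with accepting vs non-accepting: {q0,q1,q5} | {q2,q3,q4,q6}.
Stable partition: {q0,q1,q5} | {q2,q3,q4,q6} — 2 equivalence classes.
q6 and q3 lie in the same block of the stable partition, so they are equivalent — no string distinguishes them.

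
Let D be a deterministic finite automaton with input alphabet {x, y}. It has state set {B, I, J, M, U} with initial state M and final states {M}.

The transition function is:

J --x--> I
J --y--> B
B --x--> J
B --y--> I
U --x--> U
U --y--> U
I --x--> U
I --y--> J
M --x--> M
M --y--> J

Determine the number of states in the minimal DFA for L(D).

All states are reachable from the start state.
P0 = {M} | {B,I,J,U}.
No further refinement is possible. Final partition (2 blocks): {M} | {B,I,J,U}.

2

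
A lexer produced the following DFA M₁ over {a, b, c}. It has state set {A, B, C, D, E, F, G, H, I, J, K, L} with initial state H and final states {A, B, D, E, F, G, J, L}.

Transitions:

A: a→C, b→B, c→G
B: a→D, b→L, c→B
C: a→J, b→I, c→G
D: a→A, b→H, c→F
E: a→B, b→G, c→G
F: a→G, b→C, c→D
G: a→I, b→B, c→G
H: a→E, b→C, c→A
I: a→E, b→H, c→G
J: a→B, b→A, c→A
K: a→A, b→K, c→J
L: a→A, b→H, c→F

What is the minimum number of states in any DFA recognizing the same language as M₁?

States {K} cannot be reached from the start state, so discard them.
P0 = {A,B,D,E,F,G,J,L} | {C,H,I}.
On input a, block {A,B,D,E,F,G,J,L} splits into {B,D,E,F,J,L} and {A,G}.
Refine {B,D,E,F,J,L} on symbol a: members go to different blocks, giving {B,E,J} and {D,F,L}.
Refine {B,E,J} on symbol a: members go to different blocks, giving {E,J} and {B}.
No further refinement is possible. Final partition (5 blocks): {E,J} | {C,H,I} | {A,G} | {D,F,L} | {B}.

5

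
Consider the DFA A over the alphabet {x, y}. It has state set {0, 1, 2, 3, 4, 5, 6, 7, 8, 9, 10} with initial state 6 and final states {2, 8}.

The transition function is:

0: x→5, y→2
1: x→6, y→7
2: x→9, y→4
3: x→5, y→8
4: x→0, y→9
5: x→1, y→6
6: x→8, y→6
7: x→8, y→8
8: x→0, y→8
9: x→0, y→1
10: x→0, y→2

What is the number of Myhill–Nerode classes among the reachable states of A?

States {3,10} cannot be reached from the start state, so discard them.
P0 = {2,8} | {0,1,4,5,6,7,9}.
Split {2,8} by δ(·,y) → {2} and {8}.
Refine {0,1,4,5,6,7,9} on symbol x: members go to different blocks, giving {0,1,4,5,9} and {6,7}.
Split {0,1,4,5,9} by δ(·,x) → {0,4,5,9} and {1}.
On input x, block {0,4,5,9} splits into {0,4,9} and {5}.
Refine {0,4,9} on symbol x: members go to different blocks, giving {4,9} and {0}.
On input y, block {4,9} splits into {4} and {9}.
Refine {6,7} on symbol y: members go to different blocks, giving {6} and {7}.
Stable partition: {2} | {4} | {8} | {6} | {1} | {5} | {0} | {9} | {7} — 9 equivalence classes.

9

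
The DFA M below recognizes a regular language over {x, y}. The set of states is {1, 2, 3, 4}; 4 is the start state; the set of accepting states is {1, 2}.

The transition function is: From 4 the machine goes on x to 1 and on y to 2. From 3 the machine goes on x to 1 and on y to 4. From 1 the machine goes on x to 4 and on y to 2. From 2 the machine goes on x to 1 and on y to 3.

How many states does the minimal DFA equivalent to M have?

P0 = {1,2} | {3,4}.
On input x, block {1,2} splits into {1} and {2}.
On input y, block {3,4} splits into {3} and {4}.
No further refinement is possible. Final partition (4 blocks): {1} | {3} | {2} | {4}.

4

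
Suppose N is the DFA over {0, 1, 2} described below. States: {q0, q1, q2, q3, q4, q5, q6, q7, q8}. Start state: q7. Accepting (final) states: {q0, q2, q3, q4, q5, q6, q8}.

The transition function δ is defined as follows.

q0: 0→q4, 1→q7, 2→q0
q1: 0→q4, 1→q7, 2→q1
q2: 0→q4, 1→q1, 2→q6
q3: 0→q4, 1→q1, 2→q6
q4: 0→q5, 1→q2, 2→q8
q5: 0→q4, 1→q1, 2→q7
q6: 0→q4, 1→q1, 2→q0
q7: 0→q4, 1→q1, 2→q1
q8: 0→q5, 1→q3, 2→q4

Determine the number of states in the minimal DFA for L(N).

4

Initial partition by acceptance: {q0,q2,q3,q4,q5,q6,q8} | {q1,q7}.
Split {q0,q2,q3,q4,q5,q6,q8} by δ(·,1) → {q0,q2,q3,q5,q6} and {q4,q8}.
On input 2, block {q0,q2,q3,q5,q6} splits into {q0,q2,q3,q6} and {q5}.
Stable partition: {q0,q2,q3,q6} | {q1,q7} | {q4,q8} | {q5} — 4 equivalence classes.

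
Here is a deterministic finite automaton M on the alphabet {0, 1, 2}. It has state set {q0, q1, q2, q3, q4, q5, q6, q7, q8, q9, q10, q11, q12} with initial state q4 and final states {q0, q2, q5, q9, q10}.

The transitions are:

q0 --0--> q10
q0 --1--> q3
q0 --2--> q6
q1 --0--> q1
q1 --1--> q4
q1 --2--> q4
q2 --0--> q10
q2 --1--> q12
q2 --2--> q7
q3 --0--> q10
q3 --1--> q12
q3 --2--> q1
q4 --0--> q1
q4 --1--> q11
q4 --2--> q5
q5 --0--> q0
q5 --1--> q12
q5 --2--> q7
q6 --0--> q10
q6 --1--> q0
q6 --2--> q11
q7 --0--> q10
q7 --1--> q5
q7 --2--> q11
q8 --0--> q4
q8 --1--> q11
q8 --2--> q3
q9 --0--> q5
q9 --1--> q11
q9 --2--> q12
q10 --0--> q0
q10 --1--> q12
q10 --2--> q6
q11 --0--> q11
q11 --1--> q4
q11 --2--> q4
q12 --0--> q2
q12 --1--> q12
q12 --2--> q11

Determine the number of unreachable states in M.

2

Starting at q4 and following transitions, the reachable set is {q0, q1, q2, q3, q4, q5, q6, q7, q10, q11, q12}. That leaves q8, q9 unreachable — 2 in total.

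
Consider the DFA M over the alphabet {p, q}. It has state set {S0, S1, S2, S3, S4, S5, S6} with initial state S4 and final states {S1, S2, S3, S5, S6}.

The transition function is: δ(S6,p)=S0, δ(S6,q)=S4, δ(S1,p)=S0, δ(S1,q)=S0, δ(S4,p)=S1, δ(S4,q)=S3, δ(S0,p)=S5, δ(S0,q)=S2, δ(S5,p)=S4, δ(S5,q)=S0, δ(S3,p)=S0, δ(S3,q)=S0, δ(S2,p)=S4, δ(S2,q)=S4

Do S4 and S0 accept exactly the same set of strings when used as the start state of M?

States {S6} cannot be reached from the start state, so discard them.
P0 = {S1,S2,S3,S5} | {S0,S4}.
No further refinement is possible. Final partition (2 blocks): {S1,S2,S3,S5} | {S0,S4}.
S4 and S0 lie in the same block of the stable partition, so they are equivalent — no string distinguishes them.

Yes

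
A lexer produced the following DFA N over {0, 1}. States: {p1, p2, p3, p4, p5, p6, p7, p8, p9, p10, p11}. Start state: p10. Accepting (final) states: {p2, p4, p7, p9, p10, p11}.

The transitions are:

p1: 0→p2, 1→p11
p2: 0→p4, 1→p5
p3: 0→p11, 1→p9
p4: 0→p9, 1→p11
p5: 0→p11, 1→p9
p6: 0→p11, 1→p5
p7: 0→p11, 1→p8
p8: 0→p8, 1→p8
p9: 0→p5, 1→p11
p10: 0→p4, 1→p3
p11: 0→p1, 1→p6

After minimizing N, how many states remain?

First remove the unreachable states {p7,p8}; 9 states remain.
Initial partition by acceptance: {p2,p4,p9,p10,p11} | {p1,p3,p5,p6}.
Refine {p2,p4,p9,p10,p11} on symbol 0: members go to different blocks, giving {p2,p4,p10} and {p9,p11}.
On input 0, block {p2,p4,p10} splits into {p2,p10} and {p4}.
Refine {p1,p3,p5,p6} on symbol 0: members go to different blocks, giving {p3,p5,p6} and {p1}.
Split {p3,p5,p6} by δ(·,1) → {p3,p5} and {p6}.
Split {p9,p11} by δ(·,0) → {p9} and {p11}.
The partition is now stable with 7 blocks: {p2,p10} | {p3,p5} | {p9} | {p4} | {p1} | {p6} | {p11}.

7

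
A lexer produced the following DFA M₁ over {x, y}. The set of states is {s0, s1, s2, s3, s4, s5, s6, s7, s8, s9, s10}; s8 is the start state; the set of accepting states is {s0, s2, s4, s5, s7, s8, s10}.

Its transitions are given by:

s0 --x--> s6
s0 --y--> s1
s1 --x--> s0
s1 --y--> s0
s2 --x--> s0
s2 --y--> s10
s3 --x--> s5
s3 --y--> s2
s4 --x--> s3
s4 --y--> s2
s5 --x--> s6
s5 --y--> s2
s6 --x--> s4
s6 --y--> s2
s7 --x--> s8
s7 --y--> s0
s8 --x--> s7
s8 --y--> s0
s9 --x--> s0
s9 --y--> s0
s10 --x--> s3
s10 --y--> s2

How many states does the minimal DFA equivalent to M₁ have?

States {s9} cannot be reached from the start state, so discard them.
Initial partition by acceptance: {s0,s2,s4,s5,s7,s8,s10} | {s1,s3,s6}.
On input x, block {s0,s2,s4,s5,s7,s8,s10} splits into {s0,s4,s5,s10} and {s2,s7,s8}.
On input y, block {s0,s4,s5,s10} splits into {s4,s5,s10} and {s0}.
Refine {s1,s3,s6} on symbol x: members go to different blocks, giving {s3,s6} and {s1}.
Refine {s2,s7,s8} on symbol x: members go to different blocks, giving {s7,s8} and {s2}.
The partition is now stable with 6 blocks: {s4,s5,s10} | {s3,s6} | {s7,s8} | {s0} | {s1} | {s2}.

6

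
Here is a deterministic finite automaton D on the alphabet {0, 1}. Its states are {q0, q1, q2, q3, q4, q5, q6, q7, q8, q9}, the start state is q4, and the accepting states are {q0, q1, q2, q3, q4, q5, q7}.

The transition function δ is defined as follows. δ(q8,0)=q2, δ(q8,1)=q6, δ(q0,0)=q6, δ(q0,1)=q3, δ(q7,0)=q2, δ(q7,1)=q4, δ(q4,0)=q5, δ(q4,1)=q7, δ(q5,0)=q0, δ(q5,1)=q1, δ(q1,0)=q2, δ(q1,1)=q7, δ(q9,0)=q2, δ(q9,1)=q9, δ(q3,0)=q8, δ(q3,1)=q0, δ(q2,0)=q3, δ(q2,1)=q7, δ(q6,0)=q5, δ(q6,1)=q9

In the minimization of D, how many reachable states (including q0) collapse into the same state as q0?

2

All states are reachable from the start state.
Initial partition by acceptance: {q0,q1,q2,q3,q4,q5,q7} | {q6,q8,q9}.
Refine {q0,q1,q2,q3,q4,q5,q7} on symbol 0: members go to different blocks, giving {q1,q2,q4,q5,q7} and {q0,q3}.
Split {q1,q2,q4,q5,q7} by δ(·,0) → {q1,q4,q7} and {q2,q5}.
Stable partition: {q1,q4,q7} | {q6,q8,q9} | {q0,q3} | {q2,q5} — 4 equivalence classes.
The equivalence class containing q0 is {q0,q3}, of size 2.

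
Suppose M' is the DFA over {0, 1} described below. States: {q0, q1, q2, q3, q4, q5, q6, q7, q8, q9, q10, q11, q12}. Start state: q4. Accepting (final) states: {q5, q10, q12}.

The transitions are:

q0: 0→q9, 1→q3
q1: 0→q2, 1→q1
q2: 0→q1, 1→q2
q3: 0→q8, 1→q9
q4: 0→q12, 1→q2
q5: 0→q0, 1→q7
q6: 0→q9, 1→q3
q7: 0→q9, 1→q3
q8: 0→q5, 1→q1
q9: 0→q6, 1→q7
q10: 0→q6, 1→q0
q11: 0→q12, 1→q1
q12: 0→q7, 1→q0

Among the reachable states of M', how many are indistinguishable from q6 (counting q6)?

First remove the unreachable states {q10,q11}; 11 states remain.
P0 = {q5,q12} | {q0,q1,q2,q3,q4,q6,q7,q8,q9}.
On input 0, block {q0,q1,q2,q3,q4,q6,q7,q8,q9} splits into {q0,q1,q2,q3,q6,q7,q9} and {q4,q8}.
Split {q0,q1,q2,q3,q6,q7,q9} by δ(·,0) → {q0,q1,q2,q6,q7,q9} and {q3}.
Refine {q0,q1,q2,q6,q7,q9} on symbol 1: members go to different blocks, giving {q0,q6,q7} and {q1,q2,q9}.
Refine {q1,q2,q9} on symbol 0: members go to different blocks, giving {q1,q2} and {q9}.
No further refinement is possible. Final partition (6 blocks): {q5,q12} | {q0,q6,q7} | {q4,q8} | {q3} | {q1,q2} | {q9}.
State q6 belongs to the block {q0,q6,q7}, which has 3 states.

3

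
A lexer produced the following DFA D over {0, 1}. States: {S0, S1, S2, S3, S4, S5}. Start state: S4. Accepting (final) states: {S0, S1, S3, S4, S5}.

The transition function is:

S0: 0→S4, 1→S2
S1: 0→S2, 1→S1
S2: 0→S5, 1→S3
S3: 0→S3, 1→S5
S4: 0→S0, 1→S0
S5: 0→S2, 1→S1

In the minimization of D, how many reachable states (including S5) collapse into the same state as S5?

P0 = {S0,S1,S3,S4,S5} | {S2}.
On input 0, block {S0,S1,S3,S4,S5} splits into {S0,S3,S4} and {S1,S5}.
Refine {S0,S3,S4} on symbol 1: members go to different blocks, giving {S0} and {S3} and {S4}.
No further refinement is possible. Final partition (5 blocks): {S0} | {S2} | {S1,S5} | {S3} | {S4}.
The equivalence class containing S5 is {S1,S5}, of size 2.

2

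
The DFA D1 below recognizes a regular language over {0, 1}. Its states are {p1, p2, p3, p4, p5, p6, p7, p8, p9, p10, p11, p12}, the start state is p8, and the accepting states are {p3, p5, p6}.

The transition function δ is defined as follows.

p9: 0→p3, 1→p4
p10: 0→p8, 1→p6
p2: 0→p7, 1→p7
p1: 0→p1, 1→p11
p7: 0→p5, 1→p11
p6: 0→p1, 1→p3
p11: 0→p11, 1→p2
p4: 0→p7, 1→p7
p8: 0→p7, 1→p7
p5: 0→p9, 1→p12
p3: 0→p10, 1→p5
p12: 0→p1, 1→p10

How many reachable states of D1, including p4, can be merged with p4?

3

Every state is reachable, so we keep all 12.
P0 = {p3,p5,p6} | {p1,p2,p4,p7,p8,p9,p10,p11,p12}.
On input 1, block {p3,p5,p6} splits into {p3,p6} and {p5}.
Refine {p3,p6} on symbol 1: members go to different blocks, giving {p3} and {p6}.
Split {p1,p2,p4,p7,p8,p9,p10,p11,p12} by δ(·,0) → {p1,p2,p4,p8,p10,p11,p12} and {p7} and {p9}.
On input 0, block {p1,p2,p4,p8,p10,p11,p12} splits into {p1,p10,p11,p12} and {p2,p4,p8}.
On input 0, block {p1,p10,p11,p12} splits into {p1,p11,p12} and {p10}.
On input 1, block {p1,p11,p12} splits into {p1} and {p11} and {p12}.
The partition is now stable with 10 blocks: {p3} | {p1} | {p5} | {p6} | {p7} | {p9} | {p2,p4,p8} | {p10} | {p11} | {p12}.
State p4 belongs to the block {p2,p4,p8}, which has 3 states.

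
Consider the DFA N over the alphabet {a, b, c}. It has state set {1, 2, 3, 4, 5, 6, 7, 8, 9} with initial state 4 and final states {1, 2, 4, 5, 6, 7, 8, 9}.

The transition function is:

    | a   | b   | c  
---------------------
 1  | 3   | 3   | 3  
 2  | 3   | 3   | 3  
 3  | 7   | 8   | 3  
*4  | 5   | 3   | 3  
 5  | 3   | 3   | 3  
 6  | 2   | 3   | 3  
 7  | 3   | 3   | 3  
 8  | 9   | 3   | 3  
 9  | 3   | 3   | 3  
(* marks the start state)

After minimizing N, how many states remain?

Reachable states from the start: {3,4,5,7,8,9}. Unreachable: {1,2,6} — drop them.
P0 = {4,5,7,8,9} | {3}.
On input a, block {4,5,7,8,9} splits into {5,7,9} and {4,8}.
No further refinement is possible. Final partition (3 blocks): {5,7,9} | {3} | {4,8}.

3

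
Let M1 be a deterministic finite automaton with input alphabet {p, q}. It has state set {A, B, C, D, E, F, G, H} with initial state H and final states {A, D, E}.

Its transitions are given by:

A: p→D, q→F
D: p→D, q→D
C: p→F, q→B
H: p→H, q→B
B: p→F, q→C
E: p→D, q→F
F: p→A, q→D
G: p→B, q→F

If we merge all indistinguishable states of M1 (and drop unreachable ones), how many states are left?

First remove the unreachable states {E,G}; 6 states remain.
Start with accepting vs non-accepting: {A,D} | {B,C,F,H}.
Split {A,D} by δ(·,q) → {A} and {D}.
Split {B,C,F,H} by δ(·,p) → {B,C,H} and {F}.
Refine {B,C,H} on symbol p: members go to different blocks, giving {B,C} and {H}.
The partition is now stable with 5 blocks: {A} | {B,C} | {D} | {F} | {H}.

5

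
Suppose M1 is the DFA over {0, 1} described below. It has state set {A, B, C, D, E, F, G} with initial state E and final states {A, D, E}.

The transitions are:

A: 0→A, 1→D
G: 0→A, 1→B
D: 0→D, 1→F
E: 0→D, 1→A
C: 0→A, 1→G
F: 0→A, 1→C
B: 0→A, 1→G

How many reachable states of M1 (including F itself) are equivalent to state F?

4

Initial partition by acceptance: {A,D,E} | {B,C,F,G}.
On input 1, block {A,D,E} splits into {A,E} and {D}.
On input 0, block {A,E} splits into {A} and {E}.
No further refinement is possible. Final partition (4 blocks): {A} | {B,C,F,G} | {D} | {E}.
The equivalence class containing F is {B,C,F,G}, of size 4.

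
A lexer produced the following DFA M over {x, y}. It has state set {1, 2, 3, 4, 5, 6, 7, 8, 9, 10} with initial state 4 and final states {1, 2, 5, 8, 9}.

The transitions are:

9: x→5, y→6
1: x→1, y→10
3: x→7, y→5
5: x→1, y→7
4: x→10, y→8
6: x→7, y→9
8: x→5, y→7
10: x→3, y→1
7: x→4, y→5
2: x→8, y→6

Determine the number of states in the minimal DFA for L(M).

2

First remove the unreachable states {2,6,9}; 7 states remain.
Start with accepting vs non-accepting: {1,5,8} | {3,4,7,10}.
Stable partition: {1,5,8} | {3,4,7,10} — 2 equivalence classes.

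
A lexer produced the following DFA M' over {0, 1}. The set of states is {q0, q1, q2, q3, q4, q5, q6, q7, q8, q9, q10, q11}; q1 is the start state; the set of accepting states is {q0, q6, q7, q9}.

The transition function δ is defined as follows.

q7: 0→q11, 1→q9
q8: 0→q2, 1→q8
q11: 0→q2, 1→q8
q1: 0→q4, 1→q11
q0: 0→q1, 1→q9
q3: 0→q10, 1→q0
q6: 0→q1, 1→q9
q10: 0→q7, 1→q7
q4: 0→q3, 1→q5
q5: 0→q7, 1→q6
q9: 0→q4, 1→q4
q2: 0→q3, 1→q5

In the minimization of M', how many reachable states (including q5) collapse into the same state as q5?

All states are reachable from the start state.
Initial partition by acceptance: {q0,q6,q7,q9} | {q1,q2,q3,q4,q5,q8,q10,q11}.
Refine {q0,q6,q7,q9} on symbol 1: members go to different blocks, giving {q0,q6,q7} and {q9}.
Refine {q1,q2,q3,q4,q5,q8,q10,q11} on symbol 0: members go to different blocks, giving {q1,q2,q3,q4,q8,q11} and {q5,q10}.
Refine {q1,q2,q3,q4,q8,q11} on symbol 0: members go to different blocks, giving {q1,q2,q4,q8,q11} and {q3}.
Split {q1,q2,q4,q8,q11} by δ(·,0) → {q1,q8,q11} and {q2,q4}.
The partition is now stable with 6 blocks: {q0,q6,q7} | {q1,q8,q11} | {q9} | {q5,q10} | {q3} | {q2,q4}.
The equivalence class containing q5 is {q5,q10}, of size 2.

2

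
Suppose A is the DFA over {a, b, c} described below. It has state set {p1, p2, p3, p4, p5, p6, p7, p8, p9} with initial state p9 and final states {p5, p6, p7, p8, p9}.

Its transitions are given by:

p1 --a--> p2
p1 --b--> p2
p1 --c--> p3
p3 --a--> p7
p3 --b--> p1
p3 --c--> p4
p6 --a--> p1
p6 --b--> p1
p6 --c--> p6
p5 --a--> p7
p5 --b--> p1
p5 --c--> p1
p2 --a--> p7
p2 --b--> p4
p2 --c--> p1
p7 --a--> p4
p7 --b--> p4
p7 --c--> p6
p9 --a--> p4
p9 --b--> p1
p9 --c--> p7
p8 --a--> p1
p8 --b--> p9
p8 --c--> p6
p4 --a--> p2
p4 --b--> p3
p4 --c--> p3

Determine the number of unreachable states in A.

BFS from p9 reaches {p1, p2, p3, p4, p6, p7, p9}; the 2 state(s) p5, p8 are never visited.

2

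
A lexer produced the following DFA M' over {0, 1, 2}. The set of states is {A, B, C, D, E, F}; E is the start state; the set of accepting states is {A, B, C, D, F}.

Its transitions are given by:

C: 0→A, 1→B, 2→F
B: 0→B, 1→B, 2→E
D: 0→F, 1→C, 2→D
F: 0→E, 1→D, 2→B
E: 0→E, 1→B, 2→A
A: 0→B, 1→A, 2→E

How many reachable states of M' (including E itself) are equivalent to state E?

First remove the unreachable states {C,D,F}; 3 states remain.
Initial partition by acceptance: {A,B} | {E}.
The partition is now stable with 2 blocks: {A,B} | {E}.
State E belongs to the block {E}, which has 1 states.

1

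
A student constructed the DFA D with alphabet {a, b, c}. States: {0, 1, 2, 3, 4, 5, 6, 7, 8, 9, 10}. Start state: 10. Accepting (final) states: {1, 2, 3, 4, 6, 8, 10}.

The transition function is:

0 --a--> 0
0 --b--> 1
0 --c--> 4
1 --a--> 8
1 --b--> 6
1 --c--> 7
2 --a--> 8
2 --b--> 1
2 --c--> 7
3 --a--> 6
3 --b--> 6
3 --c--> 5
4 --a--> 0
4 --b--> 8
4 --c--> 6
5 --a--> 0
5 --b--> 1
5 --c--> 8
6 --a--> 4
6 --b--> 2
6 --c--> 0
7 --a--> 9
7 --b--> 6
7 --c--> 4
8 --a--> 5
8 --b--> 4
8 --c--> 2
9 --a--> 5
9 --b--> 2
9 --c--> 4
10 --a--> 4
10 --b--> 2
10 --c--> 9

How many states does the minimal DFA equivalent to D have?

First remove the unreachable states {3}; 10 states remain.
P0 = {1,2,4,6,8,10} | {0,5,7,9}.
On input a, block {1,2,4,6,8,10} splits into {1,2,6,10} and {4,8}.
No further refinement is possible. Final partition (3 blocks): {1,2,6,10} | {0,5,7,9} | {4,8}.

3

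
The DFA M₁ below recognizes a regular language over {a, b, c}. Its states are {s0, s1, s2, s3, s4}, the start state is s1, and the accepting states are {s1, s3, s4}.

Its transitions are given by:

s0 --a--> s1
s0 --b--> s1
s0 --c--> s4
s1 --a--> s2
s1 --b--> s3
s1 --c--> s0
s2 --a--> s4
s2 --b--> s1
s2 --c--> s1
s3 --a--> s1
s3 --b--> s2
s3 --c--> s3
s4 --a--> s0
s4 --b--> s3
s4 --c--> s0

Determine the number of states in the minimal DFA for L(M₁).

3

Every state is reachable, so we keep all 5.
P0 = {s1,s3,s4} | {s0,s2}.
On input a, block {s1,s3,s4} splits into {s1,s4} and {s3}.
No further refinement is possible. Final partition (3 blocks): {s1,s4} | {s0,s2} | {s3}.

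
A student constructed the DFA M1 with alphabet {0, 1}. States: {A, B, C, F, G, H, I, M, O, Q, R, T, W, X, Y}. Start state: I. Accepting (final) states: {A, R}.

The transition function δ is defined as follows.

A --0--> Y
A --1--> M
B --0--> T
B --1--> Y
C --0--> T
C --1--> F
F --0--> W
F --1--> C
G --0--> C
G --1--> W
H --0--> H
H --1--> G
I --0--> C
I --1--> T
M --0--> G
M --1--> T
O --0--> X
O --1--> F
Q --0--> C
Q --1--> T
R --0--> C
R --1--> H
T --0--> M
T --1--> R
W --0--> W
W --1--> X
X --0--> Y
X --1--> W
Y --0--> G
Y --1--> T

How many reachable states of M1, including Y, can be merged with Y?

First remove the unreachable states {A,B,O,Q}; 11 states remain.
Initial partition by acceptance: {R} | {C,F,G,H,I,M,T,W,X,Y}.
Refine {C,F,G,H,I,M,T,W,X,Y} on symbol 1: members go to different blocks, giving {C,F,G,H,I,M,W,X,Y} and {T}.
Refine {C,F,G,H,I,M,W,X,Y} on symbol 0: members go to different blocks, giving {F,G,H,I,M,W,X,Y} and {C}.
On input 0, block {F,G,H,I,M,W,X,Y} splits into {F,H,M,W,X,Y} and {G,I}.
Split {F,H,M,W,X,Y} by δ(·,0) → {F,H,W,X} and {M,Y}.
Refine {F,H,W,X} on symbol 0: members go to different blocks, giving {F,H,W} and {X}.
On input 1, block {F,H,W} splits into {W} and {F} and {H}.
On input 1, block {G,I} splits into {I} and {G}.
No further refinement is possible. Final partition (10 blocks): {R} | {W} | {T} | {C} | {I} | {M,Y} | {X} | {F} | {H} | {G}.
The equivalence class containing Y is {M,Y}, of size 2.

2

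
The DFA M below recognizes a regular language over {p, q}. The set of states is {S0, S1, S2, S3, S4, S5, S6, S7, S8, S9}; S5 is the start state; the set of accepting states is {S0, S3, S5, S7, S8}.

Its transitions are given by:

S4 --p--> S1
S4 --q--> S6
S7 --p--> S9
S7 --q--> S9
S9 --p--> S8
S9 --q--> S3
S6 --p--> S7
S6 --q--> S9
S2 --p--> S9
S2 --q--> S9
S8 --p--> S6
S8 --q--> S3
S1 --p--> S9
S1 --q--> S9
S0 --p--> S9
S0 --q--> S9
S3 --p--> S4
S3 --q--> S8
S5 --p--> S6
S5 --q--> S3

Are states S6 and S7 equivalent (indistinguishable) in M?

No

First remove the unreachable states {S0,S2}; 8 states remain.
Start with accepting vs non-accepting: {S3,S5,S7,S8} | {S1,S4,S6,S9}.
Refine {S3,S5,S7,S8} on symbol q: members go to different blocks, giving {S3,S5,S8} and {S7}.
On input p, block {S1,S4,S6,S9} splits into {S1,S4} and {S6} and {S9}.
On input p, block {S3,S5,S8} splits into {S5,S8} and {S3}.
On input p, block {S1,S4} splits into {S1} and {S4}.
The partition is now stable with 7 blocks: {S5,S8} | {S1} | {S7} | {S6} | {S9} | {S3} | {S4}.
S6 and S7 end up in different blocks, so they are distinguishable. For instance, the string 'ε' is accepted from only S7.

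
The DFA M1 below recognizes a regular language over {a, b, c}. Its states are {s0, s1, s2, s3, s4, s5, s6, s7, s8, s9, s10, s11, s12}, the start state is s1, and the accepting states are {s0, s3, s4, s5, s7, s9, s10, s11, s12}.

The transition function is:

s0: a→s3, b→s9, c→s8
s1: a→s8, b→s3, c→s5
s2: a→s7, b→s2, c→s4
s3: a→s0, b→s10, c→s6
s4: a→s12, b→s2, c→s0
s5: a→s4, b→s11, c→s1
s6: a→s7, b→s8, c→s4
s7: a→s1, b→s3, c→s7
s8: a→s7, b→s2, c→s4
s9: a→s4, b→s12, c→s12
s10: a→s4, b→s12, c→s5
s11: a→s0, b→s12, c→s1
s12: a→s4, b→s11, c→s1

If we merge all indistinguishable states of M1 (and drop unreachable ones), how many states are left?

8

All states are reachable from the start state.
Start with accepting vs non-accepting: {s0,s3,s4,s5,s7,s9,s10,s11,s12} | {s1,s2,s6,s8}.
On input a, block {s0,s3,s4,s5,s7,s9,s10,s11,s12} splits into {s0,s3,s4,s5,s9,s10,s11,s12} and {s7}.
On input b, block {s0,s3,s4,s5,s9,s10,s11,s12} splits into {s0,s3,s5,s9,s10,s11,s12} and {s4}.
On input a, block {s0,s3,s5,s9,s10,s11,s12} splits into {s5,s9,s10,s12} and {s0,s3,s11}.
Refine {s5,s9,s10,s12} on symbol b: members go to different blocks, giving {s5,s12} and {s9,s10}.
Refine {s1,s2,s6,s8} on symbol a: members go to different blocks, giving {s2,s6,s8} and {s1}.
Split {s0,s3,s11} by δ(·,b) → {s0,s3} and {s11}.
Stable partition: {s5,s12} | {s2,s6,s8} | {s7} | {s4} | {s0,s3} | {s9,s10} | {s1} | {s11} — 8 equivalence classes.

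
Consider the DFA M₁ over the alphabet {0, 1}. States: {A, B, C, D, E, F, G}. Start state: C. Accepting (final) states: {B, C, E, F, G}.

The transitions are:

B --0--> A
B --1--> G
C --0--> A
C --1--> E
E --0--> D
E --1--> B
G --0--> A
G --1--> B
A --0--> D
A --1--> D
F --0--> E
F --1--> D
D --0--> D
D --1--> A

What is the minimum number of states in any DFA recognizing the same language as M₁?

2

First remove the unreachable states {F}; 6 states remain.
Start with accepting vs non-accepting: {B,C,E,G} | {A,D}.
Stable partition: {B,C,E,G} | {A,D} — 2 equivalence classes.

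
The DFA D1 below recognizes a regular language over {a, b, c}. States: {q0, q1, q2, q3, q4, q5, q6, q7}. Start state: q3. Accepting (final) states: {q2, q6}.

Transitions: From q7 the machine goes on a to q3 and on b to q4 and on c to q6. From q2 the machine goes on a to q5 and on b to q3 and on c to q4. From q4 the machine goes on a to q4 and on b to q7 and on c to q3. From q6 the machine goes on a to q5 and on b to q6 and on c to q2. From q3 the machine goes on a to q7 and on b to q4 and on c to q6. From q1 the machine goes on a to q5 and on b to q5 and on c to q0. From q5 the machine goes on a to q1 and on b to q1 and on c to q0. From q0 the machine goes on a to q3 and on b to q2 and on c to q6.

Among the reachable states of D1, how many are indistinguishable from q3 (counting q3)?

2

Every state is reachable, so we keep all 8.
Start with accepting vs non-accepting: {q2,q6} | {q0,q1,q3,q4,q5,q7}.
Split {q2,q6} by δ(·,b) → {q2} and {q6}.
Refine {q0,q1,q3,q4,q5,q7} on symbol b: members go to different blocks, giving {q1,q3,q4,q5,q7} and {q0}.
Split {q1,q3,q4,q5,q7} by δ(·,c) → {q1,q5} and {q3,q7} and {q4}.
No further refinement is possible. Final partition (6 blocks): {q2} | {q1,q5} | {q6} | {q0} | {q3,q7} | {q4}.
State q3 belongs to the block {q3,q7}, which has 2 states.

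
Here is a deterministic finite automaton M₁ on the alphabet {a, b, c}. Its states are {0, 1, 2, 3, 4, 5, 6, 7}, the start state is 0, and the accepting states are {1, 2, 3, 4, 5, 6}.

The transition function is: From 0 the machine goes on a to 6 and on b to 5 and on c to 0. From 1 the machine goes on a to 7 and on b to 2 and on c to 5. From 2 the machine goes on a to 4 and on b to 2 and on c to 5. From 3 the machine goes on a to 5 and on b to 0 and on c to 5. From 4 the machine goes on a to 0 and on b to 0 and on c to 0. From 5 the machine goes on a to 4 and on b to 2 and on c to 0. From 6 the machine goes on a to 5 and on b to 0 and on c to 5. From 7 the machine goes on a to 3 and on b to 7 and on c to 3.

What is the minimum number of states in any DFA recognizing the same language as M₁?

Reachable states from the start: {0,2,4,5,6}. Unreachable: {1,3,7} — drop them.
Initial partition by acceptance: {2,4,5,6} | {0}.
Refine {2,4,5,6} on symbol a: members go to different blocks, giving {2,5,6} and {4}.
Split {2,5,6} by δ(·,a) → {2,5} and {6}.
Split {2,5} by δ(·,c) → {2} and {5}.
Stable partition: {2} | {0} | {4} | {6} | {5} — 5 equivalence classes.

5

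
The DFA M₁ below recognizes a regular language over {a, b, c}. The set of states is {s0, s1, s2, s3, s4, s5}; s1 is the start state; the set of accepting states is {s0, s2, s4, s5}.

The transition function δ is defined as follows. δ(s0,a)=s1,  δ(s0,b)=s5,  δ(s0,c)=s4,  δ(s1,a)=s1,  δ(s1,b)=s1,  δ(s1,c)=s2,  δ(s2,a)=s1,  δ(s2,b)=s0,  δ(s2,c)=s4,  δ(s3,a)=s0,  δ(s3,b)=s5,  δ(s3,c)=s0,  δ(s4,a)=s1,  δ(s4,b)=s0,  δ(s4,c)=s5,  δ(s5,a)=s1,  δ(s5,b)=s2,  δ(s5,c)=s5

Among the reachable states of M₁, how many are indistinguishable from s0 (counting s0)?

4

First remove the unreachable states {s3}; 5 states remain.
P0 = {s0,s2,s4,s5} | {s1}.
Stable partition: {s0,s2,s4,s5} | {s1} — 2 equivalence classes.
State s0 belongs to the block {s0,s2,s4,s5}, which has 4 states.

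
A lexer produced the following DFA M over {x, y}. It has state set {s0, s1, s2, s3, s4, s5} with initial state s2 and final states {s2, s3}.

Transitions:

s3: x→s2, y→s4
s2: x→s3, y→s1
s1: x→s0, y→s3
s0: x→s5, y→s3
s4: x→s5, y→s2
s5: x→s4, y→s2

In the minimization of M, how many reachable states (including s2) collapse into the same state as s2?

2

Initial partition by acceptance: {s2,s3} | {s0,s1,s4,s5}.
Stable partition: {s2,s3} | {s0,s1,s4,s5} — 2 equivalence classes.
The equivalence class containing s2 is {s2,s3}, of size 2.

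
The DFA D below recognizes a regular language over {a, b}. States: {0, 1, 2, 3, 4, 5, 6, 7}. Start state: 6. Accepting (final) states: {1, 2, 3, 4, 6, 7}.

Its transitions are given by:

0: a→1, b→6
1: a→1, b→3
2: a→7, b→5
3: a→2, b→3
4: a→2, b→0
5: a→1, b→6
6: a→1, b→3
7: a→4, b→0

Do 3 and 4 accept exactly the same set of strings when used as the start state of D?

No

All states are reachable from the start state.
Start with accepting vs non-accepting: {1,2,3,4,6,7} | {0,5}.
Split {1,2,3,4,6,7} by δ(·,b) → {1,3,6} and {2,4,7}.
On input a, block {1,3,6} splits into {1,6} and {3}.
No further refinement is possible. Final partition (4 blocks): {1,6} | {0,5} | {2,4,7} | {3}.
3 and 4 end up in different blocks, so they are distinguishable. For instance, the string 'b' is accepted from only 3.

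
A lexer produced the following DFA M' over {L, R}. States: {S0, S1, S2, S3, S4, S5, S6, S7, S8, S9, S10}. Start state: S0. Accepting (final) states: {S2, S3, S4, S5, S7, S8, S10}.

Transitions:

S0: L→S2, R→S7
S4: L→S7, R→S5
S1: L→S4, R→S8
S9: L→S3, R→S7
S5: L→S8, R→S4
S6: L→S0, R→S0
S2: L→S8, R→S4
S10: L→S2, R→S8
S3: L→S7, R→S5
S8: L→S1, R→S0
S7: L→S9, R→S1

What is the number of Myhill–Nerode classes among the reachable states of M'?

3

Reachable states from the start: {S0,S1,S2,S3,S4,S5,S7,S8,S9}. Unreachable: {S6,S10} — drop them.
Initial partition by acceptance: {S2,S3,S4,S5,S7,S8} | {S0,S1,S9}.
On input L, block {S2,S3,S4,S5,S7,S8} splits into {S2,S3,S4,S5} and {S7,S8}.
No further refinement is possible. Final partition (3 blocks): {S2,S3,S4,S5} | {S0,S1,S9} | {S7,S8}.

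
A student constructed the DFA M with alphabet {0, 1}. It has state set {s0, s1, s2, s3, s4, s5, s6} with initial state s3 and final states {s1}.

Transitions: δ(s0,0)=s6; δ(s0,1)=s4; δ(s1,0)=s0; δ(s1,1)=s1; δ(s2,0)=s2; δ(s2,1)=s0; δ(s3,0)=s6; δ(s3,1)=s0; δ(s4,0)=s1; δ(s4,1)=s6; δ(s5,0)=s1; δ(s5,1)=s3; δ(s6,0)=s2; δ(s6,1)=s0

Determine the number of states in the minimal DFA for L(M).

4

States {s5} cannot be reached from the start state, so discard them.
Start with accepting vs non-accepting: {s1} | {s0,s2,s3,s4,s6}.
Split {s0,s2,s3,s4,s6} by δ(·,0) → {s0,s2,s3,s6} and {s4}.
Refine {s0,s2,s3,s6} on symbol 1: members go to different blocks, giving {s2,s3,s6} and {s0}.
Stable partition: {s1} | {s2,s3,s6} | {s4} | {s0} — 4 equivalence classes.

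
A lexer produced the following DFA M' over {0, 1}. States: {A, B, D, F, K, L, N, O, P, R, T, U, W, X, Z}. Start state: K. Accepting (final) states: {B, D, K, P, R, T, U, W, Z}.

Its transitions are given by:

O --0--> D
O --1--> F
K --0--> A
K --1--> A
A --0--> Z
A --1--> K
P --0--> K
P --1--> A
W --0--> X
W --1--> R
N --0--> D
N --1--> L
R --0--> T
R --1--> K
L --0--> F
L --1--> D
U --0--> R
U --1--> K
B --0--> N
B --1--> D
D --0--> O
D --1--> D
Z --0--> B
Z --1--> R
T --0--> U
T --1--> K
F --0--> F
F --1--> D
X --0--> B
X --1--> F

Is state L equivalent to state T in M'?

No

States {P,W,X} cannot be reached from the start state, so discard them.
Start with accepting vs non-accepting: {B,D,K,R,T,U,Z} | {A,F,L,N,O}.
Split {B,D,K,R,T,U,Z} by δ(·,0) → {R,T,U,Z} and {B,D,K}.
Refine {R,T,U,Z} on symbol 0: members go to different blocks, giving {R,T,U} and {Z}.
On input 0, block {A,F,L,N,O} splits into {F,L} and {N,O} and {A}.
Refine {B,D,K} on symbol 0: members go to different blocks, giving {B,D} and {K}.
The partition is now stable with 7 blocks: {R,T,U} | {F,L} | {B,D} | {Z} | {N,O} | {A} | {K}.
L and T end up in different blocks, so they are distinguishable. For instance, the string 'ε' is accepted from only T.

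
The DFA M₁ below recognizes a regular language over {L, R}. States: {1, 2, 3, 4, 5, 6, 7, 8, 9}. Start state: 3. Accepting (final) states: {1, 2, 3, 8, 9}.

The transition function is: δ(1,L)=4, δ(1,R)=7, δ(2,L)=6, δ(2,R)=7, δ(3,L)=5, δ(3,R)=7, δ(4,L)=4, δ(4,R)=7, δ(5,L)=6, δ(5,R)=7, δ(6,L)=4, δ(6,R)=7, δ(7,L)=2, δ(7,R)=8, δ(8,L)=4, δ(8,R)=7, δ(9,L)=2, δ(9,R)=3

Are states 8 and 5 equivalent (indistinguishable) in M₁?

No

First remove the unreachable states {1,9}; 7 states remain.
Initial partition by acceptance: {2,3,8} | {4,5,6,7}.
Refine {4,5,6,7} on symbol L: members go to different blocks, giving {4,5,6} and {7}.
Stable partition: {2,3,8} | {4,5,6} | {7} — 3 equivalence classes.
8 and 5 end up in different blocks, so they are distinguishable. For instance, the string 'ε' is accepted from only 8.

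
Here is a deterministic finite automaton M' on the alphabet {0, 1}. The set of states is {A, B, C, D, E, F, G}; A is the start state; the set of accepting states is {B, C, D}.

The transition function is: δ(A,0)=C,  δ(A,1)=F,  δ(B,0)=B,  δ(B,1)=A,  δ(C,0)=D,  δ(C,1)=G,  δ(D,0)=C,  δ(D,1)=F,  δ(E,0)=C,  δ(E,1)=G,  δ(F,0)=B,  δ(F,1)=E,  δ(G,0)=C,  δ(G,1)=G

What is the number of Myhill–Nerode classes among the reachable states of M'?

2

Every state is reachable, so we keep all 7.
P0 = {B,C,D} | {A,E,F,G}.
Stable partition: {B,C,D} | {A,E,F,G} — 2 equivalence classes.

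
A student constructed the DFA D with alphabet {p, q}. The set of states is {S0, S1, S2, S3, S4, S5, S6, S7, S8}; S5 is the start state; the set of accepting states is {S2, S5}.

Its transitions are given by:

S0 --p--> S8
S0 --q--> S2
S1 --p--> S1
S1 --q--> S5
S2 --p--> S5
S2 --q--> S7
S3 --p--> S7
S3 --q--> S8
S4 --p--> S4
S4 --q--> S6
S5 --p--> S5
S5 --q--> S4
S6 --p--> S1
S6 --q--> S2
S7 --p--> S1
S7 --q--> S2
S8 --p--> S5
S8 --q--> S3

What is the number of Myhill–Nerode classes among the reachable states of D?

Reachable states from the start: {S1,S2,S4,S5,S6,S7}. Unreachable: {S0,S3,S8} — drop them.
Start with accepting vs non-accepting: {S2,S5} | {S1,S4,S6,S7}.
On input q, block {S1,S4,S6,S7} splits into {S1,S6,S7} and {S4}.
Split {S2,S5} by δ(·,q) → {S2} and {S5}.
Refine {S1,S6,S7} on symbol q: members go to different blocks, giving {S6,S7} and {S1}.
Stable partition: {S2} | {S6,S7} | {S4} | {S5} | {S1} — 5 equivalence classes.

5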